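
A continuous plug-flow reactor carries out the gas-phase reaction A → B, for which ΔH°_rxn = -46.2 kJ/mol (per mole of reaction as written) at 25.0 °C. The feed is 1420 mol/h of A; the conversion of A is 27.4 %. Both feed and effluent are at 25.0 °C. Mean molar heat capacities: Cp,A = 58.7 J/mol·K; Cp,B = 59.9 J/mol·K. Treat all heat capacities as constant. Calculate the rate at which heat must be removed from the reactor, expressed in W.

Extent of reaction ξ = 0.274 × 1420 = 389.08 mol/h
Reaction term: ξ·ΔH°_rxn = 389.08 × -46.2 = -17975 kJ/h
Q = ΔH = -17975 kJ/h = -4.9932 kW
Heat removed = 4993.2 W

Q_out = 4990 W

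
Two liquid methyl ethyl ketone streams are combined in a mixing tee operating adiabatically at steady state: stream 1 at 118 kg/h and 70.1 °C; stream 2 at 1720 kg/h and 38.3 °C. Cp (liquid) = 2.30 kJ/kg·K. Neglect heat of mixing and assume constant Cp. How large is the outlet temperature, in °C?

Adiabatic, steady state ⇒ Σ ṁᵢCp,ᵢ(T_out − Tᵢ) = 0
T_out = Σ ṁᵢCp,ᵢTᵢ / Σ ṁᵢCp,ᵢ
      = 170540 / 4227.4 = 40.342 °C

T_out = 40.3 °C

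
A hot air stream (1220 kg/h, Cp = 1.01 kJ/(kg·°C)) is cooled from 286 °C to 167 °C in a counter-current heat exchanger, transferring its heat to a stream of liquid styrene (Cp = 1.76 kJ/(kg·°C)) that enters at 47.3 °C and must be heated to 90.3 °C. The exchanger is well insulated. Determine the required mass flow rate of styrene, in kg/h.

Heat released by hot stream: Q = 1220 × 1.01 × (286 − 167) = 146630 kJ/h
Energy balance on cold side (adiabatic exchanger): Q = ṁ_c·Cp_c·(T_c,out − T_c,in)
ṁ_c = 146630 / [1.76 × (90.3 − 47.3)] = 1937.5 kg/h

ṁ_c = 1940 kg/h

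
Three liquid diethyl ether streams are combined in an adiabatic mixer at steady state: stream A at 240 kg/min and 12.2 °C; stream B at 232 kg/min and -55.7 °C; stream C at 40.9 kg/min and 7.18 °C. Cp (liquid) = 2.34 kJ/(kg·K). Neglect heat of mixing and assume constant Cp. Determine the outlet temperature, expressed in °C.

T_out = -18.9 °C

No heat crosses the boundary, so H_out = H_in.
T_out = Σ ṁᵢCp,ᵢTᵢ / Σ ṁᵢCp,ᵢ
      = -22700 / 1200.2 = -18.914 °C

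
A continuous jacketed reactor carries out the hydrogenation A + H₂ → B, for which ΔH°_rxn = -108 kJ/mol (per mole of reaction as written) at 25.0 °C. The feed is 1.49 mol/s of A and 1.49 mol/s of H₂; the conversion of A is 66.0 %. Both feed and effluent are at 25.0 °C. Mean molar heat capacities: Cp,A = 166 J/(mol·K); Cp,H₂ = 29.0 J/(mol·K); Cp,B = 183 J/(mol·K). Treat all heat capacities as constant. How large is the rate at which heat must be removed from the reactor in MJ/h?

Q_out = 382 MJ/h

Extent of reaction ξ = 0.660 × 1.49 = 0.9834 mol/s
Reaction term: ξ·ΔH°_rxn = 0.9834 × -108 = -106.21 kJ/s
Q = ΔH = -106.21 kJ/s = -106.21 kW
Heat removed = 382.35 MJ/h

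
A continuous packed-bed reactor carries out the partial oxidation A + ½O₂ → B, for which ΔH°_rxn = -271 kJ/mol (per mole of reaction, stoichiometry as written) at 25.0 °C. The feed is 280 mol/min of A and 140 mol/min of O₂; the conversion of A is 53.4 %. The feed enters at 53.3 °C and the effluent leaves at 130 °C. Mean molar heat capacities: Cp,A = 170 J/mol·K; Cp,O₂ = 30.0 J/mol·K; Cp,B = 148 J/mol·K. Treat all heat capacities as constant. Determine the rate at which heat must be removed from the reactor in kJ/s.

Extent of reaction ξ = 0.534 × 280 = 149.52 mol/min
Reaction term: ξ·ΔH°_rxn = 149.52 × -271 = -40520 kJ/min
Sensible, feed 53.3→25 °C: -1465.9 kJ/min
Outlet flows (mol/min): A 130.48, O₂ 65.24, B 149.52
Sensible, products 25→130 °C: 4858.1 kJ/min
Q = ΔH = -37128 kJ/min = -618.8 kW
Heat removed = 618.8 kJ/s

Q_out = 619 kJ/s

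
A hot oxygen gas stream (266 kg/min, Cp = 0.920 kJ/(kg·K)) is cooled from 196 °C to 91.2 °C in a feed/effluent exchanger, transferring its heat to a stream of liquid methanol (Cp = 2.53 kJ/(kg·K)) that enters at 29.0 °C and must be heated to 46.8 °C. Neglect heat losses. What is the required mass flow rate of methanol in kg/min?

Heat released by hot stream: Q = 266 × 0.920 × (196 − 91.2) = 25647 kJ/min
Energy balance on cold side (adiabatic exchanger): Q = ṁ_c·Cp_c·(T_c,out − T_c,in)
ṁ_c = 25647 / [2.53 × (46.8 − 29.0)] = 569.5 kg/min

ṁ_c = 569 kg/min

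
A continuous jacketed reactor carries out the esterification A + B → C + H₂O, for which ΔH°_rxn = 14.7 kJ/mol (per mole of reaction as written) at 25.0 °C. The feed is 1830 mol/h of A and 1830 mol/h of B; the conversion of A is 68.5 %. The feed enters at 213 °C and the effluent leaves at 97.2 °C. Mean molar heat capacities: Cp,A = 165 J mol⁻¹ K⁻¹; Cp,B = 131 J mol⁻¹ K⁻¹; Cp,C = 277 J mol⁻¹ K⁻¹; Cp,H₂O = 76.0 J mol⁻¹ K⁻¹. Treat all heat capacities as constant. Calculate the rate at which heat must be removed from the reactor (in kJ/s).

Extent of reaction ξ = 0.685 × 1830 = 1253.6 mol/h
Reaction term: ξ·ΔH°_rxn = 1253.6 × 14.7 = 18427 kJ/h
Sensible, feed 213→25 °C: -101840 kJ/h
Outlet flows (mol/h): A 576.45, B 576.45, C 1253.6, H₂O 1253.6
Sensible, products 25→97.2 °C: 44268 kJ/h
Q = ΔH = -39140 kJ/h = -10.872 kW
Heat removed = 10.872 kJ/s

Q_out = 10.9 kJ/s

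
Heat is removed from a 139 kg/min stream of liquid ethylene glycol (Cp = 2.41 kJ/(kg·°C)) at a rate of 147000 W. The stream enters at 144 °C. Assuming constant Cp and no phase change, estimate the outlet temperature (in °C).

Q = 147000 W = 8820 kJ/min
ΔT = Q/(ṁ·Cp) = 8820/(139×2.41) = 26.329 K
T_out = 144 − 26.329 = 117.67 °C

T_out = 118 °C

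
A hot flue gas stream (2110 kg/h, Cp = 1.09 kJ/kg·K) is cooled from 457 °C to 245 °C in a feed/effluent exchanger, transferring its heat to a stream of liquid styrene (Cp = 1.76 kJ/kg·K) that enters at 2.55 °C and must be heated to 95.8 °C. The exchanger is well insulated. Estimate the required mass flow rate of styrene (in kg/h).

Heat released by hot stream: Q = 2110 × 1.09 × (457 − 245) = 487580 kJ/h
Energy balance on cold side (adiabatic exchanger): Q = ṁ_c·Cp_c·(T_c,out − T_c,in)
ṁ_c = 487580 / [1.76 × (95.8 − 2.55)] = 2970.9 kg/h

ṁ_c = 2970 kg/h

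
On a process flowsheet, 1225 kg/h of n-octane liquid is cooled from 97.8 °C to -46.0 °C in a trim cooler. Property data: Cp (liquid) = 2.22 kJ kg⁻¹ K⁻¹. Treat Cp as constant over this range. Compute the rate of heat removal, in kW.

Q = ṁ·Cp·ΔT = 1225 × 2.22 × (-46.0 − 97.8) = -391060 kJ/h
Converting: 391060 / 3600 s = 108.63 kW

Q_c = 109 kW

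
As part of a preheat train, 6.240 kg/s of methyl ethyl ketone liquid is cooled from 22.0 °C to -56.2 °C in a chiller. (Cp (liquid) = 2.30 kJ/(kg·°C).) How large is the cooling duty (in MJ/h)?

Q_c = 4040 MJ/h

Q = ṁ·Cp·ΔT = 6.240 × 2.30 × (-56.2 − 22.0) = -1122.3 kJ/s
Cooling duty = 4040.4 MJ/h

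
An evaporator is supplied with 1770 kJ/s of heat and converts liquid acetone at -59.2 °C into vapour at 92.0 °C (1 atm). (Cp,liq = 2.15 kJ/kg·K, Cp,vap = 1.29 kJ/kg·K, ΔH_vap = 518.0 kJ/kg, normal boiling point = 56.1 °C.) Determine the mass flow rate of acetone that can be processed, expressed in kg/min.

ṁ = 131 kg/min

Δh = 2.15×(56.1−-59.2) + 518.0 + 1.29×(92.0−56.1) = 812.21 kJ/kg
Q = 1770 kJ/s = 1770 kJ/s = 106200 kJ/min
ṁ = Q/Δh = 106200 / 812.21 = 130.76 kg/min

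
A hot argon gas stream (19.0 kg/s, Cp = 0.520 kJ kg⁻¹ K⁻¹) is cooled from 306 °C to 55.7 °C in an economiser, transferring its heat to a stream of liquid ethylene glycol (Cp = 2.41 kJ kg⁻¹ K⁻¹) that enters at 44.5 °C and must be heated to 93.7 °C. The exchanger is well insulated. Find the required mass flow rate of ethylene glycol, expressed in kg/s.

Heat released by hot stream: Q = 19.0 × 0.520 × (306 − 55.7) = 2473 kJ/s
Energy balance on cold side (adiabatic exchanger): Q = ṁ_c·Cp_c·(T_c,out − T_c,in)
ṁ_c = 2473 / [2.41 × (93.7 − 44.5)] = 20.856 kg/s

ṁ_c = 20.9 kg/s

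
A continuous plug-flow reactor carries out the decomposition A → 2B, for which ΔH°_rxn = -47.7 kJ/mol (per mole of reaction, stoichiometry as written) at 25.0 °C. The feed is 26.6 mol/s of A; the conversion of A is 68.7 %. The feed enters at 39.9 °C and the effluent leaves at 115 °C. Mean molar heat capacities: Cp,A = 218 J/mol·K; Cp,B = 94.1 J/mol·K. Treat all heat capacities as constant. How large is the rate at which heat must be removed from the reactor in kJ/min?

Extent of reaction ξ = 0.687 × 26.6 = 18.274 mol/s
Reaction term: ξ·ΔH°_rxn = 18.274 × -47.7 = -871.68 kJ/s
Sensible, feed 39.9→25 °C: -86.402 kJ/s
Outlet flows (mol/s): A 8.3258, B 36.548
Sensible, products 25→115 °C: 472.88 kJ/s
Q = ΔH = -485.2 kJ/s = -485.2 kW
Heat removed = 29112 kJ/min

Q_out = 29100 kJ/min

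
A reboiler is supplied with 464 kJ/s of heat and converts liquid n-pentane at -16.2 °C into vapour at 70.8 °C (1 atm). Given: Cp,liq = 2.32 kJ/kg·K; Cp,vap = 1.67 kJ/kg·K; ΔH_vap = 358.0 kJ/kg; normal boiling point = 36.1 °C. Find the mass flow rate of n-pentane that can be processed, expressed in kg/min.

Δh = 2.32×(36.1−-16.2) + 358.0 + 1.67×(70.8−36.1) = 537.28 kJ/kg
Q = 464 kJ/s = 464 kJ/s = 27840 kJ/min
ṁ = Q/Δh = 27840 / 537.28 = 51.816 kg/min

ṁ = 51.8 kg/min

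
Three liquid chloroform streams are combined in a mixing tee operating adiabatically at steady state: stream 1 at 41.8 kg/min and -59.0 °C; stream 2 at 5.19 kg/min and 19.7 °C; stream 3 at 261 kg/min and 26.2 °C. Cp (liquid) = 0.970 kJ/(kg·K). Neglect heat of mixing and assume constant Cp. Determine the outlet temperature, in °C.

T_out = 14.5 °C

No heat crosses the boundary, so H_out = H_in.
T_out = Σ ṁᵢCp,ᵢTᵢ / Σ ṁᵢCp,ᵢ
      = 4340 / 298.75 = 14.527 °C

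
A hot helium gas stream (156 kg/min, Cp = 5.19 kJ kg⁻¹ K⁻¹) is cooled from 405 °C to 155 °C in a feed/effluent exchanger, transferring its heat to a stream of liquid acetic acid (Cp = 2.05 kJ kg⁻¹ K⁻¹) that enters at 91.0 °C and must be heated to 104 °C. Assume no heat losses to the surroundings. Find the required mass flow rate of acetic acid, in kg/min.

Heat released by hot stream: Q = 156 × 5.19 × (405 − 155) = 202410 kJ/min
Energy balance on cold side (adiabatic exchanger): Q = ṁ_c·Cp_c·(T_c,out − T_c,in)
ṁ_c = 202410 / [2.05 × (104 − 91.0)] = 7595.1 kg/min

ṁ_c = 7600 kg/min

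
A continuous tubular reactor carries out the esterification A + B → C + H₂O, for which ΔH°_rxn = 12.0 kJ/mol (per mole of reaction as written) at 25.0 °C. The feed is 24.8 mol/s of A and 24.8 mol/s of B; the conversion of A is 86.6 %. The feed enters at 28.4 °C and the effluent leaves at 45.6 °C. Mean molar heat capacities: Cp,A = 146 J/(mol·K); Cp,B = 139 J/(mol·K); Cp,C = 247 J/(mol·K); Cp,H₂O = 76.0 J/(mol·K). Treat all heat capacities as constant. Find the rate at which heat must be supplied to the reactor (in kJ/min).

Q_in = 23800 kJ/min

Extent of reaction ξ = 0.866 × 24.8 = 21.477 mol/s
Reaction term: ξ·ΔH°_rxn = 21.477 × 12.0 = 257.72 kJ/s
Sensible, feed 28.4→25 °C: -24.031 kJ/s
Outlet flows (mol/s): A 3.3232, B 3.3232, C 21.477, H₂O 21.477
Sensible, products 25→45.6 °C: 162.41 kJ/s
Q = ΔH = 396.1 kJ/s = 396.1 kW
Heat supplied = 23766 kJ/min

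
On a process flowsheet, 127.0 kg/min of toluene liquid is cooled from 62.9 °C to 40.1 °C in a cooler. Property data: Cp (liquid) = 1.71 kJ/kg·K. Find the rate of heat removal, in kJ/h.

Q = ṁ·Cp·ΔT = 127.0 × 1.71 × (40.1 − 62.9) = -4951.5 kJ/min
Converting: 4951.5 / 60 s = 82.525 kW
Cooling duty = 297090 kJ/h

Q_c = 297000 kJ/h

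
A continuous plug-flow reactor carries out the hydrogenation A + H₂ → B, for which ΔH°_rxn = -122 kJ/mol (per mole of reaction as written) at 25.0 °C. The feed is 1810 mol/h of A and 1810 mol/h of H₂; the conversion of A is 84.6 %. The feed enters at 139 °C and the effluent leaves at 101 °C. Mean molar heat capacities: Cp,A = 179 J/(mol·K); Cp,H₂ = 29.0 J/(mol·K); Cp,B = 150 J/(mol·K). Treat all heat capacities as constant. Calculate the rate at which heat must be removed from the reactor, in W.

Q_out = 57700 W

Extent of reaction ξ = 0.846 × 1810 = 1531.3 mol/h
Reaction term: ξ·ΔH°_rxn = 1531.3 × -122 = -186810 kJ/h
Sensible, feed 139→25 °C: -42919 kJ/h
Outlet flows (mol/h): A 278.74, H₂ 278.74, B 1531.3
Sensible, products 25→101 °C: 21863 kJ/h
Q = ΔH = -207870 kJ/h = -57.742 kW
Heat removed = 57742 W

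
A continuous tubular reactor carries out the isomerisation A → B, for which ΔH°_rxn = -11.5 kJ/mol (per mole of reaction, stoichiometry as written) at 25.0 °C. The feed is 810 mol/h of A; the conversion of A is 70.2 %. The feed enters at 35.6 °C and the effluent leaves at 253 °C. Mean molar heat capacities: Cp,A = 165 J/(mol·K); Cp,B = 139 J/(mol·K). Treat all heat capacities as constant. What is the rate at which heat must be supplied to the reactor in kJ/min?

Extent of reaction ξ = 0.702 × 810 = 568.62 mol/h
Reaction term: ξ·ΔH°_rxn = 568.62 × -11.5 = -6539.1 kJ/h
Sensible, feed 35.6→25 °C: -1416.7 kJ/h
Outlet flows (mol/h): A 241.38, B 568.62
Sensible, products 25→253 °C: 27101 kJ/h
Q = ΔH = 19146 kJ/h = 5.3182 kW
Heat supplied = 319.09 kJ/min

Q_in = 319 kJ/min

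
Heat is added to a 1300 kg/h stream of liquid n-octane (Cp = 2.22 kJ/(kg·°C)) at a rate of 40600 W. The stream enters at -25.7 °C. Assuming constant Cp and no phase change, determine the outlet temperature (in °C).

T_out = 24.9 °C

Q = 40600 W = 146160 kJ/h
ΔT = Q/(ṁ·Cp) = 146160/(1300×2.22) = 50.644 K
T_out = -25.7 + 50.644 = 24.944 °C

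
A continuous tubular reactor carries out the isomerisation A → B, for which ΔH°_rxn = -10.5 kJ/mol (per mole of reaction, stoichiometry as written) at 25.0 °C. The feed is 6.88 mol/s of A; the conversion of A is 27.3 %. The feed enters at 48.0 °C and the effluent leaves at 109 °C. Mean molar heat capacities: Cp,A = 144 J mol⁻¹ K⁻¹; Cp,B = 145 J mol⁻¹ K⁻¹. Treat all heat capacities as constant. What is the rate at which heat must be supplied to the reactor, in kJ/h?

Q_in = 147000 kJ/h

Extent of reaction ξ = 0.273 × 6.88 = 1.8782 mol/s
Reaction term: ξ·ΔH°_rxn = 1.8782 × -10.5 = -19.722 kJ/s
Sensible, feed 48.0→25 °C: -22.787 kJ/s
Outlet flows (mol/s): A 5.0018, B 1.8782
Sensible, products 25→109 °C: 83.378 kJ/s
Q = ΔH = 40.87 kJ/s = 40.87 kW
Heat supplied = 147130 kJ/h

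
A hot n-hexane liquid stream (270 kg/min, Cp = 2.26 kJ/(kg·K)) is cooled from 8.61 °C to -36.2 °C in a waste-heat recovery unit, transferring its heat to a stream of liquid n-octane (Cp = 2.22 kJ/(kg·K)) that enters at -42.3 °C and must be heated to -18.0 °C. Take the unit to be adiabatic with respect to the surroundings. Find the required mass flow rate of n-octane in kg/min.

Heat released by hot stream: Q = 270 × 2.26 × (8.61 − -36.2) = 27343 kJ/min
Energy balance on cold side (adiabatic exchanger): Q = ṁ_c·Cp_c·(T_c,out − T_c,in)
ṁ_c = 27343 / [2.22 × (-18.0 − -42.3)] = 506.86 kg/min

ṁ_c = 507 kg/min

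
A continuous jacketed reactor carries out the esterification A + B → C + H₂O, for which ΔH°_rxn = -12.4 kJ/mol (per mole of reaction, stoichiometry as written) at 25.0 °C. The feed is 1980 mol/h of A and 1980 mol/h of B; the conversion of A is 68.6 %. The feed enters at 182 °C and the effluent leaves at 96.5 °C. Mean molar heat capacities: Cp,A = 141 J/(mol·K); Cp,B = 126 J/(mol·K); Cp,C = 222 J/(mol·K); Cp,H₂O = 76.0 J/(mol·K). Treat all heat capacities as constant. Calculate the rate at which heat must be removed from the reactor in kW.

Q_out = 16.4 kW

Extent of reaction ξ = 0.686 × 1980 = 1358.3 mol/h
Reaction term: ξ·ΔH°_rxn = 1358.3 × -12.4 = -16843 kJ/h
Sensible, feed 182→25 °C: -83000 kJ/h
Outlet flows (mol/h): A 621.72, B 621.72, C 1358.3, H₂O 1358.3
Sensible, products 25→96.5 °C: 40810 kJ/h
Q = ΔH = -59032 kJ/h = -16.398 kW
Heat removed = 16.398 kW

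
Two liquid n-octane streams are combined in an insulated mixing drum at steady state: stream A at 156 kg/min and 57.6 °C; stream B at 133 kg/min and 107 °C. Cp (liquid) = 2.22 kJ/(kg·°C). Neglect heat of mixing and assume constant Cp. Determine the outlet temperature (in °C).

Adiabatic, steady state ⇒ Σ ṁᵢCp,ᵢ(T_out − Tᵢ) = 0
T_out = Σ ṁᵢCp,ᵢTᵢ / Σ ṁᵢCp,ᵢ
      = 51541 / 641.58 = 80.334 °C

T_out = 80.3 °C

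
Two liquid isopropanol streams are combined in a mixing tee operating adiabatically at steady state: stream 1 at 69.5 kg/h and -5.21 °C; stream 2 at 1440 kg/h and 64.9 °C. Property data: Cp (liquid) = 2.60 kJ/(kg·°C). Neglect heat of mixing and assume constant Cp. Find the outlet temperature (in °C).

Adiabatic, steady state ⇒ Σ ṁᵢCp,ᵢ(T_out − Tᵢ) = 0
Σ ṁᵢCp,ᵢTᵢ = 69.5×2.60×-5.21 + 1440×2.60×64.9 = 242040
Σ ṁᵢCp,ᵢ = 69.5×2.60 + 1440×2.60 = 3924.7
T_out = 242040 / 3924.7 = 61.672 °C

T_out = 61.7 °C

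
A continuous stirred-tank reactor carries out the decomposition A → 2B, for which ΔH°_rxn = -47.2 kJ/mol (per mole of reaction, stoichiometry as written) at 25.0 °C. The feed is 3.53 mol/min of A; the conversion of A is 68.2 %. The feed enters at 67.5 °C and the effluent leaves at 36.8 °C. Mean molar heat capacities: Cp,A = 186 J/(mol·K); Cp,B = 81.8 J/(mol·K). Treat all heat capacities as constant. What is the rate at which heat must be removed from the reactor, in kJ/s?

Q_out = 2.24 kJ/s

Extent of reaction ξ = 0.682 × 3.53 = 2.4075 mol/min
Reaction term: ξ·ΔH°_rxn = 2.4075 × -47.2 = -113.63 kJ/min
Sensible, feed 67.5→25 °C: -27.905 kJ/min
Outlet flows (mol/min): A 1.1225, B 4.8149
Sensible, products 25→36.8 °C: 7.1113 kJ/min
Q = ΔH = -134.43 kJ/min = -2.2404 kW
Heat removed = 2.2404 kJ/s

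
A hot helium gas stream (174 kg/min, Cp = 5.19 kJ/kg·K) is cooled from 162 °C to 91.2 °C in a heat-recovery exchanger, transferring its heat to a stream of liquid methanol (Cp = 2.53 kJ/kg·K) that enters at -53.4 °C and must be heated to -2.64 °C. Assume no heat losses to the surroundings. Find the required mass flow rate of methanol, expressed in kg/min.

Heat released by hot stream: Q = 174 × 5.19 × (162 − 91.2) = 63937 kJ/min
Energy balance on cold side (adiabatic exchanger): Q = ṁ_c·Cp_c·(T_c,out − T_c,in)
ṁ_c = 63937 / [2.53 × (-2.64 − -53.4)] = 497.86 kg/min

ṁ_c = 498 kg/min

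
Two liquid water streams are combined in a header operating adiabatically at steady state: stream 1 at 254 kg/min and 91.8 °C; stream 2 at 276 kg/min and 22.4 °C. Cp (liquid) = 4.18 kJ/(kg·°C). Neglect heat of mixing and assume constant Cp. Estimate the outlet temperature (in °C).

T_out = 55.7 °C

Adiabatic, steady state ⇒ Σ ṁᵢCp,ᵢ(T_out − Tᵢ) = 0
T_out = Σ ṁᵢCp,ᵢTᵢ / Σ ṁᵢCp,ᵢ
      = 123310 / 2215.4 = 55.66 °C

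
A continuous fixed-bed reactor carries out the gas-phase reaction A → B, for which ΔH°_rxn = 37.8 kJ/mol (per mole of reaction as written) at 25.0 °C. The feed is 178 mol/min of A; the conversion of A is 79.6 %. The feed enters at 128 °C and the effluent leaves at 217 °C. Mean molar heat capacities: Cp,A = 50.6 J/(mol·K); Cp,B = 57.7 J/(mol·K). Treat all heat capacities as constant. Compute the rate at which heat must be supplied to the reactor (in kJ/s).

Q_in = 106 kJ/s

Extent of reaction ξ = 0.796 × 178 = 141.69 mol/min
Reaction term: ξ·ΔH°_rxn = 141.69 × 37.8 = 5355.8 kJ/min
Sensible, feed 128→25 °C: -927.7 kJ/min
Outlet flows (mol/min): A 36.312, B 141.69
Sensible, products 25→217 °C: 1922.5 kJ/min
Q = ΔH = 6350.6 kJ/min = 105.84 kW
Heat supplied = 105.84 kJ/s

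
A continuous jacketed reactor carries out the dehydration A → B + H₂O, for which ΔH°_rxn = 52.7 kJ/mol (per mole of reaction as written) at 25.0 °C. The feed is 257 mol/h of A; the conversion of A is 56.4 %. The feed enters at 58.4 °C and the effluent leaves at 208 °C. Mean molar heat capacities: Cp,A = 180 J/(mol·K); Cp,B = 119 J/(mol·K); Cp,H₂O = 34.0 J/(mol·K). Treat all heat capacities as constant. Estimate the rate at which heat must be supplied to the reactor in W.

Q_in = 3850 W

Extent of reaction ξ = 0.564 × 257 = 144.95 mol/h
Reaction term: ξ·ΔH°_rxn = 144.95 × 52.7 = 7638.8 kJ/h
Sensible, feed 58.4→25 °C: -1545.1 kJ/h
Outlet flows (mol/h): A 112.05, B 144.95, H₂O 144.95
Sensible, products 25→208 °C: 7749.4 kJ/h
Q = ΔH = 13843 kJ/h = 3.8453 kW
Heat supplied = 3845.3 W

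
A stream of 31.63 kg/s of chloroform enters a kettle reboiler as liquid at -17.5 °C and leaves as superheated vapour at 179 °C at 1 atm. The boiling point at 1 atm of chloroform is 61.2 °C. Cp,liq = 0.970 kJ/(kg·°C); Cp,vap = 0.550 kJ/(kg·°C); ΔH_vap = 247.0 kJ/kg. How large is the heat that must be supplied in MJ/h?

Q = 44200 MJ/h

liquid -17.5→61.2 °C: 76.339 kJ/kg
vaporisation at 61.2 °C: 247 kJ/kg
vapour 61.2→179 °C: 64.79 kJ/kg
Δh = 76.339 + 247 + 64.79 = 388.13 kJ/kg
Q = ṁ·Δh = 31.63 kg/s × 388.13 kJ/kg = 12277 kJ/s
|Q| = 12277 kW = 44195 MJ/h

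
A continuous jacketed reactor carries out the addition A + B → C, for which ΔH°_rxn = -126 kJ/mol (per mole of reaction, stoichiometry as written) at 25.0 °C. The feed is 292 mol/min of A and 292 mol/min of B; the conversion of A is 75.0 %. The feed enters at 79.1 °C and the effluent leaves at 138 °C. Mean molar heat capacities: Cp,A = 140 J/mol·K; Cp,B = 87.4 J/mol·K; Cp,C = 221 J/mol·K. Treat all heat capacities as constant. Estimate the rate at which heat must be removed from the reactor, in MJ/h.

Q_out = 1430 MJ/h

Extent of reaction ξ = 0.750 × 292 = 219 mol/min
Reaction term: ξ·ΔH°_rxn = 219 × -126 = -27594 kJ/min
Sensible, feed 79.1→25 °C: -3592.3 kJ/min
Outlet flows (mol/min): A 73, B 73, C 219
Sensible, products 25→138 °C: 7344.9 kJ/min
Q = ΔH = -23841 kJ/min = -397.36 kW
Heat removed = 1430.5 MJ/h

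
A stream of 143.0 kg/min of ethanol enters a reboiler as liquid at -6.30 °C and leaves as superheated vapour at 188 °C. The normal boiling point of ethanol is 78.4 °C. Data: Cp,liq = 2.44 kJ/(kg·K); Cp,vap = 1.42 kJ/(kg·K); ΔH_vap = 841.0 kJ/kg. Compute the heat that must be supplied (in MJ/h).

liquid -6.30→78.4 °C: 206.67 kJ/kg
vaporisation at 78.4 °C: 841 kJ/kg
vapour 78.4→188 °C: 155.63 kJ/kg
Δh = 206.67 + 841 + 155.63 = 1203.3 kJ/kg
Q = ṁ·Δh = 143.0 kg/min × 1203.3 kJ/kg = 172070 kJ/min
|Q| = 2867.9 kW = 10324 MJ/h

Q = 10300 MJ/h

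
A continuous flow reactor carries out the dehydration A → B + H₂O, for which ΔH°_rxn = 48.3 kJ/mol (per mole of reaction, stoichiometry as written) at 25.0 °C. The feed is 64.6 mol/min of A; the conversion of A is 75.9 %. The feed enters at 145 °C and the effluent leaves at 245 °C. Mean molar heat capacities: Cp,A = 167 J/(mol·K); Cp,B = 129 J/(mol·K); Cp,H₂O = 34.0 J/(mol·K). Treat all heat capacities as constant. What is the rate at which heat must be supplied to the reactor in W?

Extent of reaction ξ = 0.759 × 64.6 = 49.031 mol/min
Reaction term: ξ·ΔH°_rxn = 49.031 × 48.3 = 2368.2 kJ/min
Sensible, feed 145→25 °C: -1294.6 kJ/min
Outlet flows (mol/min): A 15.569, B 49.031, H₂O 49.031
Sensible, products 25→245 °C: 2330.3 kJ/min
Q = ΔH = 3403.9 kJ/min = 56.731 kW
Heat supplied = 56731 W

Q_in = 56700 W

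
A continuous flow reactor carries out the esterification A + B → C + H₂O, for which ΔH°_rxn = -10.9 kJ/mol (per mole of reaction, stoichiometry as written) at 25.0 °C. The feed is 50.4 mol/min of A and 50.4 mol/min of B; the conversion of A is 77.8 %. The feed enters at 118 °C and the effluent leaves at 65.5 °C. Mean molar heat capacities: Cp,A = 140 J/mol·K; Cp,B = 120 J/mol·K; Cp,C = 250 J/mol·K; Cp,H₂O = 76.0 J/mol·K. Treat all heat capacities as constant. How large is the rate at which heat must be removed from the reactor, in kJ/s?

Q_out = 16.8 kJ/s

Extent of reaction ξ = 0.778 × 50.4 = 39.211 mol/min
Reaction term: ξ·ΔH°_rxn = 39.211 × -10.9 = -427.4 kJ/min
Sensible, feed 118→25 °C: -1218.7 kJ/min
Outlet flows (mol/min): A 11.189, B 11.189, C 39.211, H₂O 39.211
Sensible, products 25→65.5 °C: 635.52 kJ/min
Q = ΔH = -1010.6 kJ/min = -16.843 kW
Heat removed = 16.843 kJ/s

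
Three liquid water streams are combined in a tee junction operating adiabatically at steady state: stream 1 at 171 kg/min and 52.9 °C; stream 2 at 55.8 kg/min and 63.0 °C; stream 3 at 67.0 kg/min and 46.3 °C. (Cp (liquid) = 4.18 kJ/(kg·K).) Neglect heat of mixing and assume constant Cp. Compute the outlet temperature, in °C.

T_out = 53.3 °C

Energy balance with Q = 0: Σ ṁᵢCp,ᵢ(T_out − Tᵢ) = 0
Σ ṁᵢCp,ᵢTᵢ = 171×4.18×52.9 + 55.8×4.18×63.0 + 67.0×4.18×46.3 = 65473
Σ ṁᵢCp,ᵢ = 171×4.18 + 55.8×4.18 + 67.0×4.18 = 1228.1
T_out = 65473 / 1228.1 = 53.313 °C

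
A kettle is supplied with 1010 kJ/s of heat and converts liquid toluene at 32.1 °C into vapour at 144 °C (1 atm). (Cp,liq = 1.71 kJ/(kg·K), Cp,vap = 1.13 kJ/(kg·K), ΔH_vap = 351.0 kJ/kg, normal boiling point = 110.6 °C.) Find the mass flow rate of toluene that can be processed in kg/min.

ṁ = 116 kg/min

Δh = 1.71×(110.6−32.1) + 351.0 + 1.13×(144−110.6) = 522.98 kJ/kg
Q = 1010 kJ/s = 1010 kJ/s = 60600 kJ/min
ṁ = Q/Δh = 60600 / 522.98 = 115.88 kg/min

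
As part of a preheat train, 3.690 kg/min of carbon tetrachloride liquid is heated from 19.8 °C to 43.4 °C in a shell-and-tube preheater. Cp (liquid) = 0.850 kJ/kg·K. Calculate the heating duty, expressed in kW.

Q = ṁ·Cp·ΔT = 3.690 × 0.850 × (43.4 − 19.8) = 74.021 kJ/min
Converting: 74.021 / 60 s = 1.2337 kW

Q = 1.23 kW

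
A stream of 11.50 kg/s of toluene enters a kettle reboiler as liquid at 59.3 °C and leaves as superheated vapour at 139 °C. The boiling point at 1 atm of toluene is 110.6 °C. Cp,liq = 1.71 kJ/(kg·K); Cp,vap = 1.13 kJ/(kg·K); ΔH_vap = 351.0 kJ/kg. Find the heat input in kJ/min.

Q = 325000 kJ/min

liquid 59.3→110.6 °C: 87.723 kJ/kg
vaporisation at 110.6 °C: 351 kJ/kg
vapour 110.6→139 °C: 32.092 kJ/kg
Δh = 87.723 + 351 + 32.092 = 470.81 kJ/kg
Q = ṁ·Δh = 11.50 kg/s × 470.81 kJ/kg = 5414.4 kJ/s
|Q| = 5414.4 kW = 324860 kJ/min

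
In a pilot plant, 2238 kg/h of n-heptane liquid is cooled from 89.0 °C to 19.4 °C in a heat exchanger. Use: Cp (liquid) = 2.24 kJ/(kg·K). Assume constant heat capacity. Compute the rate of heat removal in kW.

Q = ṁ·Cp·ΔT = 2238 × 2.24 × (19.4 − 89.0) = -348910 kJ/h
Converting: 348910 / 3600 s = 96.92 kW

Q_c = 96.9 kW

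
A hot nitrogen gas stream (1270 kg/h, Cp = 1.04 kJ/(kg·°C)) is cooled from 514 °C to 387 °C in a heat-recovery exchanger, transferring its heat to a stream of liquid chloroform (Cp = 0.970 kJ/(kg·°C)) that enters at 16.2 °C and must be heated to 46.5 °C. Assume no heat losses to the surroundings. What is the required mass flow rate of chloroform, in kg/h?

Heat released by hot stream: Q = 1270 × 1.04 × (514 − 387) = 167740 kJ/h
Energy balance on cold side (adiabatic exchanger): Q = ṁ_c·Cp_c·(T_c,out − T_c,in)
ṁ_c = 167740 / [0.970 × (46.5 − 16.2)] = 5707.2 kg/h

ṁ_c = 5710 kg/h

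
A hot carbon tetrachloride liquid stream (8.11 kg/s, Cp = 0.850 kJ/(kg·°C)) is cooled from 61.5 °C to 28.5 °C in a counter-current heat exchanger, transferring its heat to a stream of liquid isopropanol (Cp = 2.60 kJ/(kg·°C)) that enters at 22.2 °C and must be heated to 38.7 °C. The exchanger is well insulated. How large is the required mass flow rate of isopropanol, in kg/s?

ṁ_c = 5.30 kg/s

Heat released by hot stream: Q = 8.11 × 0.850 × (61.5 − 28.5) = 227.49 kJ/s
Energy balance on cold side (adiabatic exchanger): Q = ṁ_c·Cp_c·(T_c,out − T_c,in)
ṁ_c = 227.49 / [2.60 × (38.7 − 22.2)] = 5.3027 kg/s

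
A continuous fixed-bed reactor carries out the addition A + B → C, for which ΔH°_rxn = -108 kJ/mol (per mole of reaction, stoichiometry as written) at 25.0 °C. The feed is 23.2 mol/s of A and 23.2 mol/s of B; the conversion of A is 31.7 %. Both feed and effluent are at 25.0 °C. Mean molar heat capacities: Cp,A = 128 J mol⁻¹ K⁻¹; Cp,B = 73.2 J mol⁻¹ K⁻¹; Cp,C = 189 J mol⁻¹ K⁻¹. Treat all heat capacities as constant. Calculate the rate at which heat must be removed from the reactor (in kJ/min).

Extent of reaction ξ = 0.317 × 23.2 = 7.3544 mol/s
Reaction term: ξ·ΔH°_rxn = 7.3544 × -108 = -794.28 kJ/s
Q = ΔH = -794.28 kJ/s = -794.28 kW
Heat removed = 47657 kJ/min

Q_out = 47700 kJ/min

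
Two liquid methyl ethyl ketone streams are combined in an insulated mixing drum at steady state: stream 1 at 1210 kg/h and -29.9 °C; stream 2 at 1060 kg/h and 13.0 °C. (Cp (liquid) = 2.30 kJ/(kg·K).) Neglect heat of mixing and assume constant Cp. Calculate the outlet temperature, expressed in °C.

T_out = -9.87 °C

Adiabatic, steady state ⇒ Σ ṁᵢCp,ᵢ(T_out − Tᵢ) = 0
Σ ṁᵢCp,ᵢTᵢ = 1210×2.30×-29.9 + 1060×2.30×13.0 = -51518
Σ ṁᵢCp,ᵢ = 1210×2.30 + 1060×2.30 = 5221
T_out = -51518 / 5221 = -9.8674 °C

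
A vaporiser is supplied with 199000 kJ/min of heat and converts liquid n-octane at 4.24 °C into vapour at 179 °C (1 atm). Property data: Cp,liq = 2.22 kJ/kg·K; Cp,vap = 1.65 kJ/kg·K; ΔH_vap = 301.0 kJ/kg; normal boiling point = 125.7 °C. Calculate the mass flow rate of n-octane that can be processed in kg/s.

Δh = 2.22×(125.7−4.24) + 301.0 + 1.65×(179−125.7) = 658.59 kJ/kg
Q = 199000 kJ/min = 3316.7 kJ/s = 3316.7 kJ/s
ṁ = Q/Δh = 3316.7 / 658.59 = 5.036 kg/s

ṁ = 5.04 kg/s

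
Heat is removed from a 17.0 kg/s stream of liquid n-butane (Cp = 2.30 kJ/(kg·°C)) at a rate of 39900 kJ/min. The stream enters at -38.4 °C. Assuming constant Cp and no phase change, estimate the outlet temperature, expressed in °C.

Q = 39900 kJ/min = 665 kJ/s
ΔT = Q/(ṁ·Cp) = 665/(17.0×2.30) = 17.008 K
T_out = -38.4 − 17.008 = -55.408 °C

T_out = -55.4 °C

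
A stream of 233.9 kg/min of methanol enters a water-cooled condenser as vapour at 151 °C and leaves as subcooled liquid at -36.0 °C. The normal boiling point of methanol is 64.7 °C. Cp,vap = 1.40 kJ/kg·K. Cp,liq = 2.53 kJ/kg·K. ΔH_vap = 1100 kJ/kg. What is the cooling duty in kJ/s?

Q_c = 5750 kJ/s

vapour 151→64.7 °C: -120.82 kJ/kg
condensation at 64.7 °C: -1100 kJ/kg
liquid 64.7→-36.0 °C: -254.77 kJ/kg
Δh = -120.82 + -1100 + -254.77 = -1475.6 kJ/kg
Q = ṁ·Δh = 233.9 kg/min × -1475.6 kJ/kg = -345140 kJ/min
|Q| = 5752.3 kW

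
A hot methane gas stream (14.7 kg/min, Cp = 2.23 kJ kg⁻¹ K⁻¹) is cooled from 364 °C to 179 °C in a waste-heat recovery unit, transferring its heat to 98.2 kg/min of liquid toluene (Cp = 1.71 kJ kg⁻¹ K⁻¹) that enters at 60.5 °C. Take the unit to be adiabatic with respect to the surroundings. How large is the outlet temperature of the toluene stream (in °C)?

T_c,out = 96.6 °C

Heat released by hot stream: Q = 14.7 × 2.23 × (364 − 179) = 6064.5 kJ/min
Energy balance on cold side (adiabatic exchanger): Q = ṁ_c·Cp_c·(T_c,out − T_c,in)
T_c,out = 60.5 + 6064.5/(98.2 × 1.71) = 96.615 °C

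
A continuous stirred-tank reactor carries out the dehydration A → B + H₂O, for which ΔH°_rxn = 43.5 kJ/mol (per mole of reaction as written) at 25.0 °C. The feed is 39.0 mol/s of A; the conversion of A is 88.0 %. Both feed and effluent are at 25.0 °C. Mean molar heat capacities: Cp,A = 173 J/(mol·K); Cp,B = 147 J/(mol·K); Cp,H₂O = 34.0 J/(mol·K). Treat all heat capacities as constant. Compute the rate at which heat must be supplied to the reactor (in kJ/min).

Extent of reaction ξ = 0.880 × 39.0 = 34.32 mol/s
Reaction term: ξ·ΔH°_rxn = 34.32 × 43.5 = 1492.9 kJ/s
Q = ΔH = 1492.9 kJ/s = 1492.9 kW
Heat supplied = 89575 kJ/min

Q_in = 89600 kJ/min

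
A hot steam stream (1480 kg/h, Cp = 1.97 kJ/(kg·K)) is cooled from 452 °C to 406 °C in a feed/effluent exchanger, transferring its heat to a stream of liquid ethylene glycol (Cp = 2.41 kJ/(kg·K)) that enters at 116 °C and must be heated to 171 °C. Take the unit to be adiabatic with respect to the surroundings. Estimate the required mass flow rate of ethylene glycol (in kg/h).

ṁ_c = 1010 kg/h

Heat released by hot stream: Q = 1480 × 1.97 × (452 − 406) = 134120 kJ/h
Energy balance on cold side (adiabatic exchanger): Q = ṁ_c·Cp_c·(T_c,out − T_c,in)
ṁ_c = 134120 / [2.41 × (171 − 116)] = 1011.8 kg/h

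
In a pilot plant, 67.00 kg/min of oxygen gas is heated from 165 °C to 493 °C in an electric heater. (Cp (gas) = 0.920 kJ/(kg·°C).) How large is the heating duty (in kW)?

Q = 337 kW

Q = ṁ·Cp·ΔT = 67.00 × 0.920 × (493 − 165) = 20218 kJ/min
Converting: 20218 / 60 s = 336.97 kW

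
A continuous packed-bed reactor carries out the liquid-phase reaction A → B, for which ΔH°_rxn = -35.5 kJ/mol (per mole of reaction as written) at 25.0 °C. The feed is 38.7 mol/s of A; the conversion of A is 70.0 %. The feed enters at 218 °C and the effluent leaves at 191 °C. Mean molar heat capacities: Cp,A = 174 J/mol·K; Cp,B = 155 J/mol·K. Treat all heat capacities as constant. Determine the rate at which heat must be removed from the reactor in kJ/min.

Extent of reaction ξ = 0.700 × 38.7 = 27.09 mol/s
Reaction term: ξ·ΔH°_rxn = 27.09 × -35.5 = -961.7 kJ/s
Sensible, feed 218→25 °C: -1299.6 kJ/s
Outlet flows (mol/s): A 11.61, B 27.09
Sensible, products 25→191 °C: 1032.4 kJ/s
Q = ΔH = -1228.9 kJ/s = -1228.9 kW
Heat removed = 73737 kJ/min

Q_out = 73700 kJ/min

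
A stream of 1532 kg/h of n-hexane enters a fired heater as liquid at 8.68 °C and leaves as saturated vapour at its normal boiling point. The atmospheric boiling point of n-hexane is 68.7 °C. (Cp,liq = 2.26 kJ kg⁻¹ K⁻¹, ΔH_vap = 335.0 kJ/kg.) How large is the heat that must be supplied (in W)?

Q = 200000 W

liquid 8.68→68.7 °C: 135.65 kJ/kg
vaporisation at 68.7 °C: 335 kJ/kg
Δh = 135.65 + 335 = 470.65 kJ/kg
Q = ṁ·Δh = 1532 kg/h × 470.65 kJ/kg = 721030 kJ/h
|Q| = 200.29 kW = 200290 W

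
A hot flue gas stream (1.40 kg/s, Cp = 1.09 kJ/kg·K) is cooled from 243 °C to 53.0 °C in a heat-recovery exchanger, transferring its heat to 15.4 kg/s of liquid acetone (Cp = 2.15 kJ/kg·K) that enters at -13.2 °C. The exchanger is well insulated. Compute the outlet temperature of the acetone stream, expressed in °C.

Heat released by hot stream: Q = 1.40 × 1.09 × (243 − 53.0) = 289.94 kJ/s
Energy balance on cold side (adiabatic exchanger): Q = ṁ_c·Cp_c·(T_c,out − T_c,in)
T_c,out = -13.2 + 289.94/(15.4 × 2.15) = -4.4431 °C

T_c,out = -4.44 °C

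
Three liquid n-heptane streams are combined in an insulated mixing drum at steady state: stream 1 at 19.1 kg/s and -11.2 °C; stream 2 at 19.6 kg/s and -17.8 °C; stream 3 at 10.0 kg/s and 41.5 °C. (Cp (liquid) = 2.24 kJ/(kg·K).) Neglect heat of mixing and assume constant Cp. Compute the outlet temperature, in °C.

T_out = -3.03 °C

No heat crosses the boundary, so H_out = H_in.
Σ ṁᵢCp,ᵢTᵢ = 19.1×2.24×-11.2 + 19.6×2.24×-17.8 + 10.0×2.24×41.5 = -331.07
Σ ṁᵢCp,ᵢ = 19.1×2.24 + 19.6×2.24 + 10.0×2.24 = 109.09
T_out = -331.07 / 109.09 = -3.0349 °C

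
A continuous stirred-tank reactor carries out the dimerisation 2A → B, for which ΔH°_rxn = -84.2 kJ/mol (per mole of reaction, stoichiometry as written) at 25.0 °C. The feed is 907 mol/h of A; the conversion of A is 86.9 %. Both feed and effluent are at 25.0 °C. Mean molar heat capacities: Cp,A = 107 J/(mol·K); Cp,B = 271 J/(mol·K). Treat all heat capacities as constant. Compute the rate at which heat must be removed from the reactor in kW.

Extent of reaction ξ = 0.869 × 907 / 2 = 394.09 mol/h
Reaction term: ξ·ΔH°_rxn = 394.09 × -84.2 = -33183 kJ/h
Q = ΔH = -33183 kJ/h = -9.2174 kW
Heat removed = 9.2174 kW

Q_out = 9.22 kW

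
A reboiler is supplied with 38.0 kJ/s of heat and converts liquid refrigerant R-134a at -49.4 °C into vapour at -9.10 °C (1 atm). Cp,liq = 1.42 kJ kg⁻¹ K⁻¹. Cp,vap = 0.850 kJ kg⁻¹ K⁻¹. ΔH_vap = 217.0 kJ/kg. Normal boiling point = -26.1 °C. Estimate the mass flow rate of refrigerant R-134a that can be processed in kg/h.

ṁ = 517 kg/h

Δh = 1.42×(-26.1−-49.4) + 217.0 + 0.850×(-9.10−-26.1) = 264.54 kJ/kg
Q = 38.0 kJ/s = 38 kJ/s = 136800 kJ/h
ṁ = Q/Δh = 136800 / 264.54 = 517.13 kg/h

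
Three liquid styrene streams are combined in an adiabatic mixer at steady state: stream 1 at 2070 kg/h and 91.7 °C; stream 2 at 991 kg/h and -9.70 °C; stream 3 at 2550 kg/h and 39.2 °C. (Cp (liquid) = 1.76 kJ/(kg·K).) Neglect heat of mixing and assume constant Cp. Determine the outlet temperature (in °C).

T_out = 49.9 °C

Energy balance with Q = 0: Σ ṁᵢCp,ᵢ(T_out − Tᵢ) = 0
Σ ṁᵢCp,ᵢTᵢ = 2070×1.76×91.7 + 991×1.76×-9.70 + 2550×1.76×39.2 = 493090
Σ ṁᵢCp,ᵢ = 2070×1.76 + 991×1.76 + 2550×1.76 = 9875.4
T_out = 493090 / 9875.4 = 49.932 °C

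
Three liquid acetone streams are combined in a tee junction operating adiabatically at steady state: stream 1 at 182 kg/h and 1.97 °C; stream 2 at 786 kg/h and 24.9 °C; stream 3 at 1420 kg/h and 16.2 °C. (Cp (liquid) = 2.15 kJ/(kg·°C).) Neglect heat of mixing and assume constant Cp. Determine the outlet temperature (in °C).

Adiabatic, steady state ⇒ Σ ṁᵢCp,ᵢ(T_out − Tᵢ) = 0
Σ ṁᵢCp,ᵢTᵢ = 182×2.15×1.97 + 786×2.15×24.9 + 1420×2.15×16.2 = 92308
Σ ṁᵢCp,ᵢ = 182×2.15 + 786×2.15 + 1420×2.15 = 5134.2
T_out = 92308 / 5134.2 = 17.979 °C

T_out = 18.0 °C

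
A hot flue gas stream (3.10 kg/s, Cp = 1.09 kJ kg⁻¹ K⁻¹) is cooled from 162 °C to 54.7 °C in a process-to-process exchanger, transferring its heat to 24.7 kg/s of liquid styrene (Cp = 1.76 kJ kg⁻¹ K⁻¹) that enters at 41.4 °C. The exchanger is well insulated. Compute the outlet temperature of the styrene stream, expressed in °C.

T_c,out = 49.7 °C

Heat released by hot stream: Q = 3.10 × 1.09 × (162 − 54.7) = 362.57 kJ/s
Energy balance on cold side (adiabatic exchanger): Q = ṁ_c·Cp_c·(T_c,out − T_c,in)
T_c,out = 41.4 + 362.57/(24.7 × 1.76) = 49.74 °C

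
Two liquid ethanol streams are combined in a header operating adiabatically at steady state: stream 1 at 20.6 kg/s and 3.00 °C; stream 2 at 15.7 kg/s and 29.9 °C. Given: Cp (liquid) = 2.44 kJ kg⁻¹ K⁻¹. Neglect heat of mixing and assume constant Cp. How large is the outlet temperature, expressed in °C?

T_out = 14.6 °C

Energy balance with Q = 0: Σ ṁᵢCp,ᵢ(T_out − Tᵢ) = 0
T_out = Σ ṁᵢCp,ᵢTᵢ / Σ ṁᵢCp,ᵢ
      = 1296.2 / 88.572 = 14.634 °C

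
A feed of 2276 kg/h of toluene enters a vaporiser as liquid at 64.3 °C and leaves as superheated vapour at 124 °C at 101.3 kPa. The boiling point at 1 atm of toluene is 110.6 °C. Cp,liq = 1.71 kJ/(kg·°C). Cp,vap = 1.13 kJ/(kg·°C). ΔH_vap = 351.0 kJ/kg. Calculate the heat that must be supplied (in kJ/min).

Q = 16900 kJ/min

liquid 64.3→110.6 °C: 79.173 kJ/kg
vaporisation at 110.6 °C: 351 kJ/kg
vapour 110.6→124 °C: 15.142 kJ/kg
Δh = 79.173 + 351 + 15.142 = 445.31 kJ/kg
Q = ṁ·Δh = 2276 kg/h × 445.31 kJ/kg = 1.0135e+06 kJ/h
|Q| = 281.54 kW = 16892 kJ/min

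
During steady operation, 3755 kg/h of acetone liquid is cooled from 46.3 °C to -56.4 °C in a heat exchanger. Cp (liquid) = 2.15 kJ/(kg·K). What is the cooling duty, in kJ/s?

Q_c = 230 kJ/s

Q = ṁ·Cp·ΔT = 3755 × 2.15 × (-56.4 − 46.3) = -829120 kJ/h
Converting: 829120 / 3600 s = 230.31 kW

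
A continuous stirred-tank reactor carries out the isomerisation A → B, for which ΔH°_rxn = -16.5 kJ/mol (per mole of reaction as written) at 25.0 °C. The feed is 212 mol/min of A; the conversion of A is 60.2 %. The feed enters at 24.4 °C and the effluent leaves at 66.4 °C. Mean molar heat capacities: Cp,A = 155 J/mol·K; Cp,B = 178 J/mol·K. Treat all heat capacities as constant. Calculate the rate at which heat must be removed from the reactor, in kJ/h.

Extent of reaction ξ = 0.602 × 212 = 127.62 mol/min
Reaction term: ξ·ΔH°_rxn = 127.62 × -16.5 = -2105.8 kJ/min
Sensible, feed 24.4→25 °C: 19.716 kJ/min
Outlet flows (mol/min): A 84.376, B 127.62
Sensible, products 25→66.4 °C: 1481.9 kJ/min
Q = ΔH = -604.15 kJ/min = -10.069 kW
Heat removed = 36249 kJ/h

Q_out = 36200 kJ/h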